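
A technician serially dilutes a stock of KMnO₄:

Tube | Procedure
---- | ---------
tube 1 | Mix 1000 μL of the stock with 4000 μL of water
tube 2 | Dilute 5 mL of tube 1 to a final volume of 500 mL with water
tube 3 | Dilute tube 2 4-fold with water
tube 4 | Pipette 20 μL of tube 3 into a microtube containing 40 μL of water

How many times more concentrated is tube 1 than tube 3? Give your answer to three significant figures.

400

Step 1: 1000 μL + 4000 μL = 5000 μL total → factor 5000/1000 = 5
Step 2: 5 mL brought to 500 mL → factor 500/5 = 100
Step 3: 4-fold → factor 4
Dilution factor to tube 1 = 5; to tube 3 = 2000
[tube 1]/[tube 3] = (factor to tube 3)/(factor to tube 1) = 2000/5 = 400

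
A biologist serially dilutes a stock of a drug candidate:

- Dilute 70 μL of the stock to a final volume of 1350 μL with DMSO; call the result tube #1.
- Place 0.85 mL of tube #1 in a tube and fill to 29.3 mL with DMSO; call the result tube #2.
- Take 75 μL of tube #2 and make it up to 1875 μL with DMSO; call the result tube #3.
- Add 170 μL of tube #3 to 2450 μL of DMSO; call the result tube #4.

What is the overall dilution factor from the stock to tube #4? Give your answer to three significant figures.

Step 1: 70 μL brought to 1350 μL → factor 1350/70 = 19.286
Step 2: 0.85 mL brought to 29.3 mL → factor 29.3/0.85 = 34.471
Step 3: 75 μL brought to 1875 μL → factor 1875/75 = 25
Step 4: 170 μL + 2450 μL = 2620 μL total → factor 2620/170 = 15.412
Overall dilution factor = 19.286 × 34.471 × 25 × 15.412 = 2.5614 × 10^5

2.56 × 10^5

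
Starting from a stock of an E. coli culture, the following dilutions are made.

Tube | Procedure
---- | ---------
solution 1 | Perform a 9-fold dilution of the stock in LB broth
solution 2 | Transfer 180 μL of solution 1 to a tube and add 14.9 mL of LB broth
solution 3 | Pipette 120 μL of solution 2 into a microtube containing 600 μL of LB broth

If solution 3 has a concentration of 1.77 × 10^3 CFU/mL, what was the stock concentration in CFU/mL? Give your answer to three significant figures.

Step 1: 9-fold → factor 9
Step 2: 180 μL + 14.9 mL = 15080 μL total → factor 15080/180 = 83.778
Step 3: 120 μL + 600 μL = 720 μL total → factor 720/120 = 6
Overall dilution factor = 9 × 83.778 × 6 = 4524
Stock = 1.77 × 10^3 CFU/mL × 4524 = 8.01 × 10^6 CFU/mL

8.01 × 10^6 CFU/mL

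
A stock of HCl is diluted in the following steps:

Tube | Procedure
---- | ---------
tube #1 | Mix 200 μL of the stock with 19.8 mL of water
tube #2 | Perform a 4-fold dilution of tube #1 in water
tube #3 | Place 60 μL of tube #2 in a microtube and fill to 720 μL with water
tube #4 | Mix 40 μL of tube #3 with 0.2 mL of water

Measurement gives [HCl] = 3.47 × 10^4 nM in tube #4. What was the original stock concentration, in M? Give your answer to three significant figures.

Step 1: 200 μL + 19.8 mL = 20000 μL total → factor 20000/200 = 100
Step 2: 4-fold → factor 4
Step 3: 60 μL brought to 720 μL → factor 720/60 = 12
Step 4: 40 μL + 0.2 mL = 240 μL total → factor 240/40 = 6
Overall dilution factor = 100 × 4 × 12 × 6 = 28800
Stock = 3.47 × 10^4 nM × 28800 = 9.994 × 10^8 nM = 0.999 M

0.999 M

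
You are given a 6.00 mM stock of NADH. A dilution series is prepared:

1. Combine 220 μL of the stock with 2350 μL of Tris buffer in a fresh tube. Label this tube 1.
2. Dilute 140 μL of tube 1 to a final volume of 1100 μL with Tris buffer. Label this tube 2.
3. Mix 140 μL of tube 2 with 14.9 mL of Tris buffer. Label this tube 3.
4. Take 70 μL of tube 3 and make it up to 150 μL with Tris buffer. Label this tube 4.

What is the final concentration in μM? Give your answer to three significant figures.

Step 1: 220 μL + 2350 μL = 2570 μL total → factor 2570/220 = 11.682
Step 2: 140 μL brought to 1100 μL → factor 1100/140 = 7.8571
Step 3: 140 μL + 14.9 mL = 15040 μL total → factor 15040/140 = 107.43
Step 4: 70 μL brought to 150 μL → factor 150/70 = 2.1429
Overall dilution factor = 11.682 × 7.8571 × 107.43 × 2.1429 = 21129
Final = 6.00 mM / 21129 = 0.0002840 mM = 0.284 μM

0.284 μM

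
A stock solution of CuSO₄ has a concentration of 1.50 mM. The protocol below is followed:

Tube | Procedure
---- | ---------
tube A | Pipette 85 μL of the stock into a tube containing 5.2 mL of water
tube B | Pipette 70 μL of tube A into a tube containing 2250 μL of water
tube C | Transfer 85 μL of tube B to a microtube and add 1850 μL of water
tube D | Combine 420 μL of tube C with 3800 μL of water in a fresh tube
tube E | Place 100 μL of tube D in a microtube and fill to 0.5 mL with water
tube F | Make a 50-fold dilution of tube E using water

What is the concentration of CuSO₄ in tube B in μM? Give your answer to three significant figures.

0.728 μM

Step 1: 85 μL + 5.2 mL = 5285 μL total → factor 5285/85 = 62.176
Step 2: 70 μL + 2250 μL = 2320 μL total → factor 2320/70 = 33.143
Dilution factor through tube B = 62.176 × 33.143 = 2060.7
[tube B] = 1.50 mM / 2060.7 = 0.0007279 mM = 0.728 μM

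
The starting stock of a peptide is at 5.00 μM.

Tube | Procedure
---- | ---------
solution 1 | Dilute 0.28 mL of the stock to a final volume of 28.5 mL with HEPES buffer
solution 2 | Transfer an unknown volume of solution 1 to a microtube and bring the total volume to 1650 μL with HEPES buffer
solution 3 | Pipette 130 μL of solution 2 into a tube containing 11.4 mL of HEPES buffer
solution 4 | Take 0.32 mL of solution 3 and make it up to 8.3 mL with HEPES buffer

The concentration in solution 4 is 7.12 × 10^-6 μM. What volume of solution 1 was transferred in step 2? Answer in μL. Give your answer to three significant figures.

Step 1: 0.28 mL brought to 28.5 mL → factor 28.5/0.28 = 101.79
Step 2: v brought to 1650 μL → factor = 1650 μL/v
Step 3: 130 μL + 11.4 mL = 11530 μL total → factor 11530/130 = 88.692
Step 4: 0.32 mL brought to 8.3 mL → factor 8.3/0.32 = 25.938
Product of known-step factors = 2.3415 × 10^5
Overall factor = 5.00 μM / (7.12 × 10^-6 μM) = 7.0225 × 10^5
Step-2 factor = 7.0225 × 10^5 / 2.3415 × 10^5 = 2.9991
v = 1650 μL / 2.9991 = 550 μL

550 μL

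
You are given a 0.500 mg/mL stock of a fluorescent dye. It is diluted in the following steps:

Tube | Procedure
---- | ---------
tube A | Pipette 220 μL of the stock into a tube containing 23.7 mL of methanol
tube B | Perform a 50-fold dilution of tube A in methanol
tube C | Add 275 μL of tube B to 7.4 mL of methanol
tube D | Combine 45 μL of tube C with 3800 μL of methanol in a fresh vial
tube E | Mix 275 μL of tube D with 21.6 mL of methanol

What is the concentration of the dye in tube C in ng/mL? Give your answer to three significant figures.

Step 1: 220 μL + 23.7 mL = 23920 μL total → factor 23920/220 = 108.73
Step 2: 50-fold → factor 50
Step 3: 275 μL + 7.4 mL = 7675 μL total → factor 7675/275 = 27.909
Dilution factor through tube C = 108.73 × 50 × 27.909 = 1.5172 × 10^5
[tube C] = 0.500 mg/mL / 1.5172 × 10^5 = 3.295 × 10^-6 mg/mL = 3.30 ng/mL

3.30 ng/mL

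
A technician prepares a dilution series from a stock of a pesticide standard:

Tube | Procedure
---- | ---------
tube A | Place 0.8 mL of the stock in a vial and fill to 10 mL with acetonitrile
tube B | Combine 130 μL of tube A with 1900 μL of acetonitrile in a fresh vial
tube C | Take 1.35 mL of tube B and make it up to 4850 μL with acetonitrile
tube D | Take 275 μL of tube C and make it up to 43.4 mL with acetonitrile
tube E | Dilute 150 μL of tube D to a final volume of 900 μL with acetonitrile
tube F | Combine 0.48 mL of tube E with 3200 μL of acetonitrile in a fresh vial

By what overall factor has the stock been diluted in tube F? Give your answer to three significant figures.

Step 1: 0.8 mL brought to 10 mL → factor 10/0.8 = 12.5
Step 2: 130 μL + 1900 μL = 2030 μL total → factor 2030/130 = 15.615
Step 3: 1.35 mL brought to 4850 μL → factor 4.85/1.35 = 3.5926
Step 4: 275 μL brought to 43.4 mL → factor 43400/275 = 157.82
Step 5: 150 μL brought to 900 μL → factor 900/150 = 6
Step 6: 0.48 mL + 3200 μL = 3.68 mL total → factor 3.68/0.48 = 7.6667
Overall dilution factor = 12.5 × 15.615 × 3.5926 × 157.82 × 6 × 7.6667 = 5.0908 × 10^6

5.09 × 10^6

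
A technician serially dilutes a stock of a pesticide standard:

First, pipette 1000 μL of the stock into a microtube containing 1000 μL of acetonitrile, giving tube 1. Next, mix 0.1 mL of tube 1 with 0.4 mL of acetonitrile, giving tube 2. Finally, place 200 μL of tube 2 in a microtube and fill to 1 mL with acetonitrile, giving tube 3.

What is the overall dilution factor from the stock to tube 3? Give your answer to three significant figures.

Step 1: 1000 μL + 1000 μL = 2000 μL total → factor 2000/1000 = 2
Step 2: 0.1 mL + 0.4 mL = 0.5 mL total → factor 0.5/0.1 = 5
Step 3: 200 μL brought to 1 mL → factor 1000/200 = 5
Overall dilution factor = 2 × 5 × 5 = 50

50.0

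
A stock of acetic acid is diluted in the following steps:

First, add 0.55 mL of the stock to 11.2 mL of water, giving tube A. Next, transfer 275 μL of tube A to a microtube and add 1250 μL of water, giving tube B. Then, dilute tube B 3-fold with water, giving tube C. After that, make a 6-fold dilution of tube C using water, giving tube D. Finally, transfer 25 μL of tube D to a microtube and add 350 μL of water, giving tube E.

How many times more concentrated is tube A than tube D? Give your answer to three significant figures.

99.8

Step 1: 0.55 mL + 11.2 mL = 11.75 mL total → factor 11.75/0.55 = 21.364
Step 2: 275 μL + 1250 μL = 1525 μL total → factor 1525/275 = 5.5455
Step 3: 3-fold → factor 3
Step 4: 6-fold → factor 6
Dilution factor to tube A = 21.364; to tube D = 2132.5
[tube A]/[tube D] = (factor to tube D)/(factor to tube A) = 2132.5/21.364 = 99.8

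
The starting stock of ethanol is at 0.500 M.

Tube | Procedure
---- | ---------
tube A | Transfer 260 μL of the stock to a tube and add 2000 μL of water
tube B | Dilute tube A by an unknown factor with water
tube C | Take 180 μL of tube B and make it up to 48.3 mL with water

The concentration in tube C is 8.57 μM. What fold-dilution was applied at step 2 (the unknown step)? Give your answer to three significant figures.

25.0-fold

Step 1: 260 μL + 2000 μL = 2260 μL total → factor 2260/260 = 8.6923
Step 2: unknown factor x
Step 3: 180 μL brought to 48.3 mL → factor 48300/180 = 268.33
Product of known-step factors = 2332.4
Overall factor = 0.500 M / (8.57 μM) = 58343
x = 58343 / 2332.4 = 25.0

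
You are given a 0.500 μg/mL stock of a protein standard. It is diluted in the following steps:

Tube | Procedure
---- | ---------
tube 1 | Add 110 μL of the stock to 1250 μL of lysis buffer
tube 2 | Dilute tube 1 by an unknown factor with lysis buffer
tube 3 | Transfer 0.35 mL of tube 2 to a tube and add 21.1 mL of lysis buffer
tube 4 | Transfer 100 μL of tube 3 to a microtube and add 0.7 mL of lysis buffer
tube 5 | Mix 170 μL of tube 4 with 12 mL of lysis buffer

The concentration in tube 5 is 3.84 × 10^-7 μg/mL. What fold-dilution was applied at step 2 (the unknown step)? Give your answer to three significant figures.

Step 1: 110 μL + 1250 μL = 1360 μL total → factor 1360/110 = 12.364
Step 2: unknown factor x
Step 3: 0.35 mL + 21.1 mL = 21.45 mL total → factor 21.45/0.35 = 61.286
Step 4: 100 μL + 0.7 mL = 800 μL total → factor 800/100 = 8
Step 5: 170 μL + 12 mL = 12170 μL total → factor 12170/170 = 71.588
Product of known-step factors = 4.3395 × 10^5
Overall factor = 0.500 μg/mL / (3.84 × 10^-7 μg/mL) = 1.3021 × 10^6
x = 1.3021 × 10^6 / 4.3395 × 10^5 = 3.00

3.00-fold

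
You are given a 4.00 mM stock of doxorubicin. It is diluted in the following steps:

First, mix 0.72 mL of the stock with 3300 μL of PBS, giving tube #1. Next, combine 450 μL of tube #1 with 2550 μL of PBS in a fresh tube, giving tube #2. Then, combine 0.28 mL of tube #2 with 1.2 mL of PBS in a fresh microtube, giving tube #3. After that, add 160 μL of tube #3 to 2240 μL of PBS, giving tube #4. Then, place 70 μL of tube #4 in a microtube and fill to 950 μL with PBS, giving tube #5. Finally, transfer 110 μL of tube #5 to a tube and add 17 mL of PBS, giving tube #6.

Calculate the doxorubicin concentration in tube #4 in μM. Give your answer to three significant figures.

1.36 μM

Step 1: 0.72 mL + 3300 μL = 4.02 mL total → factor 4.02/0.72 = 5.5833
Step 2: 450 μL + 2550 μL = 3000 μL total → factor 3000/450 = 6.6667
Step 3: 0.28 mL + 1.2 mL = 1.48 mL total → factor 1.48/0.28 = 5.2857
Step 4: 160 μL + 2240 μL = 2400 μL total → factor 2400/160 = 15
Dilution factor through tube #4 = 5.5833 × 6.6667 × 5.2857 × 15 = 2951.2
[tube #4] = 4.00 mM / 2951.2 = 0.001355 mM = 1.36 μM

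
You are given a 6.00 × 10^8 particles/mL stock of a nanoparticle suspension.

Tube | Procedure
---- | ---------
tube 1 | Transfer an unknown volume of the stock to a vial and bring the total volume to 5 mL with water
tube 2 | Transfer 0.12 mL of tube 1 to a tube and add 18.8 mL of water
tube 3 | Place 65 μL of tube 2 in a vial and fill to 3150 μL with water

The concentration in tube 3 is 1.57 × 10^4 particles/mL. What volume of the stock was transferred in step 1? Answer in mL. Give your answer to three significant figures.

1.00 mL

Step 1: v brought to 5 mL → factor = 5 mL/v
Step 2: 0.12 mL + 18.8 mL = 18.92 mL total → factor 18.92/0.12 = 157.67
Step 3: 65 μL brought to 3150 μL → factor 3150/65 = 48.462
Product of known-step factors = 7640.8
Overall factor = 6.00 × 10^8 particles/mL / (1.57 × 10^4 particles/mL) = 38217
Step-1 factor = 38217 / 7640.8 = 5.0017
v = 5 mL / 5.0017 = 1.00 mL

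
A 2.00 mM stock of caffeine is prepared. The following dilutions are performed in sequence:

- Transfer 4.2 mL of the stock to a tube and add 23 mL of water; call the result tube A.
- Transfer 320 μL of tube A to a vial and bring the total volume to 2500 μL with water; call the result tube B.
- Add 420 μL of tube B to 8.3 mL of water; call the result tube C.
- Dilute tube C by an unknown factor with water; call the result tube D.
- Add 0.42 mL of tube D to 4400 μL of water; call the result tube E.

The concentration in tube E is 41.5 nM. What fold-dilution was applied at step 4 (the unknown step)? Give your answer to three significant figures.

4.00-fold

Step 1: 4.2 mL + 23 mL = 27.2 mL total → factor 27.2/4.2 = 6.4762
Step 2: 320 μL brought to 2500 μL → factor 2500/320 = 7.8125
Step 3: 420 μL + 8.3 mL = 8720 μL total → factor 8720/420 = 20.762
Step 4: unknown factor x
Step 5: 0.42 mL + 4400 μL = 4.82 mL total → factor 4.82/0.42 = 11.476
Product of known-step factors = 12055
Overall factor = 2.00 mM / (41.5 nM) = 48193
x = 48193 / 12055 = 4.00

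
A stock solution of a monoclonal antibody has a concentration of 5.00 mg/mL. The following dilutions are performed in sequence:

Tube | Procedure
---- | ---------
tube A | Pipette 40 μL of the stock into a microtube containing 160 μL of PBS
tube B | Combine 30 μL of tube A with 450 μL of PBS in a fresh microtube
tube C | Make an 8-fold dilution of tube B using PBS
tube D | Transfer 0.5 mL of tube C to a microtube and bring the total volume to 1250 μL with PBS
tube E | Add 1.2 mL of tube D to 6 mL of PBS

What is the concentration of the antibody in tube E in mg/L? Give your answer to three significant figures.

0.521 mg/L

Step 1: 40 μL + 160 μL = 200 μL total → factor 200/40 = 5
Step 2: 30 μL + 450 μL = 480 μL total → factor 480/30 = 16
Step 3: 8-fold → factor 8
Step 4: 0.5 mL brought to 1250 μL → factor 1.25/0.5 = 2.5
Step 5: 1.2 mL + 6 mL = 7.2 mL total → factor 7.2/1.2 = 6
Overall dilution factor = 5 × 16 × 8 × 2.5 × 6 = 9600
Final = 5.00 mg/mL / 9600 = 0.0005208 mg/mL = 0.521 mg/L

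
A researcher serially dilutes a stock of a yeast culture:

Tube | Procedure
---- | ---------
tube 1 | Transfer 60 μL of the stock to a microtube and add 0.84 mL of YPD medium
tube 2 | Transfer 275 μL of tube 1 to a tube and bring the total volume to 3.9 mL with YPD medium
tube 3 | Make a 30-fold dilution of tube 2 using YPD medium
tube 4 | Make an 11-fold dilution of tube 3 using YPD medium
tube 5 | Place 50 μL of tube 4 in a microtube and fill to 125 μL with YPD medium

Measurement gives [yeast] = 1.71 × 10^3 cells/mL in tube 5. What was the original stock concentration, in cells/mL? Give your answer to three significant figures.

3.00 × 10^8 cells/mL

Step 1: 60 μL + 0.84 mL = 900 μL total → factor 900/60 = 15
Step 2: 275 μL brought to 3.9 mL → factor 3900/275 = 14.182
Step 3: 30-fold → factor 30
Step 4: 11-fold → factor 11
Step 5: 50 μL brought to 125 μL → factor 125/50 = 2.5
Overall dilution factor = 15 × 14.182 × 30 × 11 × 2.5 = 1.755 × 10^5
Stock = 1.71 × 10^3 cells/mL × 1.755 × 10^5 = 3.00 × 10^8 cells/mL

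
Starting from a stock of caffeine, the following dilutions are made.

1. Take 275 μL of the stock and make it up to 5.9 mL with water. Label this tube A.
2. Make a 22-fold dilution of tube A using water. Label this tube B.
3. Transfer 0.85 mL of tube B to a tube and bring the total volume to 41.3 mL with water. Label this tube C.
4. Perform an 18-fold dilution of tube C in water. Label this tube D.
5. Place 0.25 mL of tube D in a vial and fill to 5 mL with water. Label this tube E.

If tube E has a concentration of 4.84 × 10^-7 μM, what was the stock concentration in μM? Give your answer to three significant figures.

Step 1: 275 μL brought to 5.9 mL → factor 5900/275 = 21.455
Step 2: 22-fold → factor 22
Step 3: 0.85 mL brought to 41.3 mL → factor 41.3/0.85 = 48.588
Step 4: 18-fold → factor 18
Step 5: 0.25 mL brought to 5 mL → factor 5/0.25 = 20
Overall dilution factor = 21.455 × 22 × 48.588 × 18 × 20 = 8.2561 × 10^6
Stock = 4.84 × 10^-7 μM × 8.2561 × 10^6 = 4.00 μM

4.00 μM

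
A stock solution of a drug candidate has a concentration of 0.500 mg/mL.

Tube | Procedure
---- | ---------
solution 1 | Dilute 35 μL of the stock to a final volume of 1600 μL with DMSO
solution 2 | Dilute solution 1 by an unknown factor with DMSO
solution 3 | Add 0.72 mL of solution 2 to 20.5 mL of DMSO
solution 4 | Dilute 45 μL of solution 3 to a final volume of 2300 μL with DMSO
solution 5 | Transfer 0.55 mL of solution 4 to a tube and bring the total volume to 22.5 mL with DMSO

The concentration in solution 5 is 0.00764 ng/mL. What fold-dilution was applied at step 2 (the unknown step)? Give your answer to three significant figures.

23.2-fold

Step 1: 35 μL brought to 1600 μL → factor 1600/35 = 45.714
Step 2: unknown factor x
Step 3: 0.72 mL + 20.5 mL = 21.22 mL total → factor 21.22/0.72 = 29.472
Step 4: 45 μL brought to 2300 μL → factor 2300/45 = 51.111
Step 5: 0.55 mL brought to 22.5 mL → factor 22.5/0.55 = 40.909
Product of known-step factors = 2.8171 × 10^6
Overall factor = 0.500 mg/mL / (0.00764 ng/mL) = 6.5445 × 10^7
x = 6.5445 × 10^7 / 2.8171 × 10^6 = 23.2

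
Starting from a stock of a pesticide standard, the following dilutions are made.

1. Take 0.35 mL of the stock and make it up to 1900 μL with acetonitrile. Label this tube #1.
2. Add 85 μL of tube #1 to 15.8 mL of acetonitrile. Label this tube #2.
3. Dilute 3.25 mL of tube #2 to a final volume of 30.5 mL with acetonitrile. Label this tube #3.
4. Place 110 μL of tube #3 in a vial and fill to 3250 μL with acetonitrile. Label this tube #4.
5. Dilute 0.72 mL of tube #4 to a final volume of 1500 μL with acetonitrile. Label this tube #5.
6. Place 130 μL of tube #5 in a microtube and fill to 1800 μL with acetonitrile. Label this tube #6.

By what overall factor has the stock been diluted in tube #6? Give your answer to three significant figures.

Step 1: 0.35 mL brought to 1900 μL → factor 1.9/0.35 = 5.4286
Step 2: 85 μL + 15.8 mL = 15885 μL total → factor 15885/85 = 186.88
Step 3: 3.25 mL brought to 30.5 mL → factor 30.5/3.25 = 9.3846
Step 4: 110 μL brought to 3250 μL → factor 3250/110 = 29.545
Step 5: 0.72 mL brought to 1500 μL → factor 1.5/0.72 = 2.0833
Step 6: 130 μL brought to 1800 μL → factor 1800/130 = 13.846
Overall dilution factor = 5.4286 × 186.88 × 9.3846 × 29.545 × 2.0833 × 13.846 = 8.1143 × 10^6

8.11 × 10^6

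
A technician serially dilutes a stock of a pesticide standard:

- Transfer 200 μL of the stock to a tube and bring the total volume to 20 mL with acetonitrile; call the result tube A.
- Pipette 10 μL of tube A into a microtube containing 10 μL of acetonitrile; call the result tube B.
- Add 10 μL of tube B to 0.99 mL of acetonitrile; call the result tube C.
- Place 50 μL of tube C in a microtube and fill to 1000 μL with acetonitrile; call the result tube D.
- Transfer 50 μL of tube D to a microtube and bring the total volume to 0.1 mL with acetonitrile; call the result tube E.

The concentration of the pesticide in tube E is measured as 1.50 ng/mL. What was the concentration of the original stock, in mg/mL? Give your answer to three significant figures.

1.20 mg/mL

Step 1: 200 μL brought to 20 mL → factor 20000/200 = 100
Step 2: 10 μL + 10 μL = 20 μL total → factor 20/10 = 2
Step 3: 10 μL + 0.99 mL = 1000 μL total → factor 1000/10 = 100
Step 4: 50 μL brought to 1000 μL → factor 1000/50 = 20
Step 5: 50 μL brought to 0.1 mL → factor 100/50 = 2
Overall dilution factor = 100 × 2 × 100 × 20 × 2 = 8 × 10^5
Stock = 1.50 ng/mL × 8 × 10^5 = 1.200 × 10^6 ng/mL = 1.20 mg/mL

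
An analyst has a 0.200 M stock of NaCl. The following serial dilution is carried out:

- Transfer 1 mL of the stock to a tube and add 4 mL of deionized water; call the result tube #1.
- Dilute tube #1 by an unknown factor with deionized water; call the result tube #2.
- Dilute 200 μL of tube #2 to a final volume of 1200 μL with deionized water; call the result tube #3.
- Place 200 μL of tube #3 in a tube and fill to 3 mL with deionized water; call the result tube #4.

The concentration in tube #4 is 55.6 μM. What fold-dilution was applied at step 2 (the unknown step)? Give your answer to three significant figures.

Step 1: 1 mL + 4 mL = 5 mL total → factor 5/1 = 5
Step 2: unknown factor x
Step 3: 200 μL brought to 1200 μL → factor 1200/200 = 6
Step 4: 200 μL brought to 3 mL → factor 3000/200 = 15
Product of known-step factors = 450
Overall factor = 0.200 M / (55.6 μM) = 3597.1
x = 3597.1 / 450 = 7.99

7.99-fold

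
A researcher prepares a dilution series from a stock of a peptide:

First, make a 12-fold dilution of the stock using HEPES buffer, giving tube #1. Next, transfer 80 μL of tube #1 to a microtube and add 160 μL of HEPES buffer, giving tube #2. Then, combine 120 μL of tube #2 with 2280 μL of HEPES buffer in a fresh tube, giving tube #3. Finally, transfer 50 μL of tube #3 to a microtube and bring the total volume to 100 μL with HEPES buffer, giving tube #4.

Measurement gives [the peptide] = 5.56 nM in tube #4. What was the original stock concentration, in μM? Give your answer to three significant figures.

8.01 μM

Step 1: 12-fold → factor 12
Step 2: 80 μL + 160 μL = 240 μL total → factor 240/80 = 3
Step 3: 120 μL + 2280 μL = 2400 μL total → factor 2400/120 = 20
Step 4: 50 μL brought to 100 μL → factor 100/50 = 2
Overall dilution factor = 12 × 3 × 20 × 2 = 1440
Stock = 5.56 nM × 1440 = 8006 nM = 8.01 μM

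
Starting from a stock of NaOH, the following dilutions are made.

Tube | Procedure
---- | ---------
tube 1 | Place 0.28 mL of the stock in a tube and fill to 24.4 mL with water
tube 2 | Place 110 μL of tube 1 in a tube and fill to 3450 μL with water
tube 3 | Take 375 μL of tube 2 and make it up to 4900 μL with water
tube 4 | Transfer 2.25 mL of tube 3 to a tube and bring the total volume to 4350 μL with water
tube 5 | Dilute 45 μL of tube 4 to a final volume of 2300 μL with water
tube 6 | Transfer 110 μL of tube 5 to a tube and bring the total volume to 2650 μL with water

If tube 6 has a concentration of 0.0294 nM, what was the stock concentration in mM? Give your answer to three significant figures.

2.50 mM

Step 1: 0.28 mL brought to 24.4 mL → factor 24.4/0.28 = 87.143
Step 2: 110 μL brought to 3450 μL → factor 3450/110 = 31.364
Step 3: 375 μL brought to 4900 μL → factor 4900/375 = 13.067
Step 4: 2.25 mL brought to 4350 μL → factor 4.35/2.25 = 1.9333
Step 5: 45 μL brought to 2300 μL → factor 2300/45 = 51.111
Step 6: 110 μL brought to 2650 μL → factor 2650/110 = 24.091
Overall dilution factor = 87.143 × 31.364 × 13.067 × 1.9333 × 51.111 × 24.091 = 8.5016 × 10^7
Stock = 0.0294 nM × 8.5016 × 10^7 = 2.499 × 10^6 nM = 2.50 mM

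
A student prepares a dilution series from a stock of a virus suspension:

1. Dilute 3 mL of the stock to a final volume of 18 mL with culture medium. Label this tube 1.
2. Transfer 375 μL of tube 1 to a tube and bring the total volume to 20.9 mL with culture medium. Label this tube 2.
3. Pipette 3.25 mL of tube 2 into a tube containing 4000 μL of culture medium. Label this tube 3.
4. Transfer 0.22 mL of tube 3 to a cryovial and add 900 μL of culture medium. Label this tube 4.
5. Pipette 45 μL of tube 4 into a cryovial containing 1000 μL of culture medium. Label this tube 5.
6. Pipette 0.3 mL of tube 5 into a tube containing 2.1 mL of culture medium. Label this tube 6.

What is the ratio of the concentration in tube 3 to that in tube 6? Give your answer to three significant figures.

946

Step 1: 3 mL brought to 18 mL → factor 18/3 = 6
Step 2: 375 μL brought to 20.9 mL → factor 20900/375 = 55.733
Step 3: 3.25 mL + 4000 μL = 7.25 mL total → factor 7.25/3.25 = 2.2308
Step 4: 0.22 mL + 900 μL = 1.12 mL total → factor 1.12/0.22 = 5.0909
Step 5: 45 μL + 1000 μL = 1045 μL total → factor 1045/45 = 23.222
Step 6: 0.3 mL + 2.1 mL = 2.4 mL total → factor 2.4/0.3 = 8
Dilution factor to tube 3 = 745.97; to tube 6 = 7.0552 × 10^5
[tube 3]/[tube 6] = (factor to tube 6)/(factor to tube 3) = 7.0552 × 10^5/745.97 = 946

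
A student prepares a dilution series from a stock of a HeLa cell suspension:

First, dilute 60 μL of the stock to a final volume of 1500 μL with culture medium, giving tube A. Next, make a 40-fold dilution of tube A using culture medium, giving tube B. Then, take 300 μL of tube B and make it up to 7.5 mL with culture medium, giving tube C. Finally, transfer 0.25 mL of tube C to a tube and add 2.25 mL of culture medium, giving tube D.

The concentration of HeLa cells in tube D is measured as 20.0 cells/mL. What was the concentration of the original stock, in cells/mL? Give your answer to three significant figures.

Step 1: 60 μL brought to 1500 μL → factor 1500/60 = 25
Step 2: 40-fold → factor 40
Step 3: 300 μL brought to 7.5 mL → factor 7500/300 = 25
Step 4: 0.25 mL + 2.25 mL = 2.5 mL total → factor 2.5/0.25 = 10
Overall dilution factor = 25 × 40 × 25 × 10 = 2.5 × 10^5
Stock = 20.0 cells/mL × 2.5 × 10^5 = 5.00 × 10^6 cells/mL

5.00 × 10^6 cells/mL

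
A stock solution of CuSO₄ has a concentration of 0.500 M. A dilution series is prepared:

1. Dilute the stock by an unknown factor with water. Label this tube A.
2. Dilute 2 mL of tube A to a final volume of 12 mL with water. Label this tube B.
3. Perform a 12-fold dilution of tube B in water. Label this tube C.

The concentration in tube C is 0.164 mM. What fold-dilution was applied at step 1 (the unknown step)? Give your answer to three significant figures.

42.3-fold

Step 1: unknown factor x
Step 2: 2 mL brought to 12 mL → factor 12/2 = 6
Step 3: 12-fold → factor 12
Product of known-step factors = 72
Overall factor = 0.500 M / (0.164 mM) = 3048.8
x = 3048.8 / 72 = 42.3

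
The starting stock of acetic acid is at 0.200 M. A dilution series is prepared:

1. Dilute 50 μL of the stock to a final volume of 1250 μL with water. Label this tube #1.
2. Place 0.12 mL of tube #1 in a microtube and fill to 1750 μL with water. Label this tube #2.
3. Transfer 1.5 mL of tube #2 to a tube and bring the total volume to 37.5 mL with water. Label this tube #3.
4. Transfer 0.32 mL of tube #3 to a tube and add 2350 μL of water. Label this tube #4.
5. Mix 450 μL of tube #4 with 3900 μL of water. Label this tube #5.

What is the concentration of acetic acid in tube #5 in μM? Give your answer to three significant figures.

0.272 μM

Step 1: 50 μL brought to 1250 μL → factor 1250/50 = 25
Step 2: 0.12 mL brought to 1750 μL → factor 1.75/0.12 = 14.583
Step 3: 1.5 mL brought to 37.5 mL → factor 37.5/1.5 = 25
Step 4: 0.32 mL + 2350 μL = 2.67 mL total → factor 2.67/0.32 = 8.3438
Step 5: 450 μL + 3900 μL = 4350 μL total → factor 4350/450 = 9.6667
Overall dilution factor = 25 × 14.583 × 25 × 8.3438 × 9.6667 = 7.3515 × 10^5
Final = 0.200 M / 7.3515 × 10^5 = 2.721 × 10^-7 M = 0.272 μM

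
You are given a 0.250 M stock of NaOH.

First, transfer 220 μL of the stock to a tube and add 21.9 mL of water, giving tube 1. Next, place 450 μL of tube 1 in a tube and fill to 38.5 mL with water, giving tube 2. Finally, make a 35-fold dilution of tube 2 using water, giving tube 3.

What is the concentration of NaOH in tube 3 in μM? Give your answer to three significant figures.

0.830 μM

Step 1: 220 μL + 21.9 mL = 22120 μL total → factor 22120/220 = 100.55
Step 2: 450 μL brought to 38.5 mL → factor 38500/450 = 85.556
Step 3: 35-fold → factor 35
Overall dilution factor = 100.55 × 85.556 × 35 = 3.0108 × 10^5
Final = 0.250 M / 3.0108 × 10^5 = 8.304 × 10^-7 M = 0.830 μM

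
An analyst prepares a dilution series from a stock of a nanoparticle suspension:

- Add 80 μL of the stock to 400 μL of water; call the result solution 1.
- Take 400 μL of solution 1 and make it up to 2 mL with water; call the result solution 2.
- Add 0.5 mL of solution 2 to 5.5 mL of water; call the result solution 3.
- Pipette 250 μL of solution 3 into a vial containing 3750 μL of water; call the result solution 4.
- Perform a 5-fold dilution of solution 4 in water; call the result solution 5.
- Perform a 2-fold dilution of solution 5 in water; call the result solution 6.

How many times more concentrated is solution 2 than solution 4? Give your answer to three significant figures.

192

Step 1: 80 μL + 400 μL = 480 μL total → factor 480/80 = 6
Step 2: 400 μL brought to 2 mL → factor 2000/400 = 5
Step 3: 0.5 mL + 5.5 mL = 6 mL total → factor 6/0.5 = 12
Step 4: 250 μL + 3750 μL = 4000 μL total → factor 4000/250 = 16
Dilution factor to solution 2 = 30; to solution 4 = 5760
[solution 2]/[solution 4] = (factor to solution 4)/(factor to solution 2) = 5760/30 = 192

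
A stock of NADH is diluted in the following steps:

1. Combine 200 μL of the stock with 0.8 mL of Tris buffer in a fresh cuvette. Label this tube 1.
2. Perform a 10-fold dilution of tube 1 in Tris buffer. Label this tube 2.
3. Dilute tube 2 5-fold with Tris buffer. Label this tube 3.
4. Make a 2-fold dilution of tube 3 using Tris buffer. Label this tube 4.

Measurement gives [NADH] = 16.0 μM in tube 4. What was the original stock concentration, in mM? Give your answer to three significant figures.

8.00 mM

Step 1: 200 μL + 0.8 mL = 1000 μL total → factor 1000/200 = 5
Step 2: 10-fold → factor 10
Step 3: 5-fold → factor 5
Step 4: 2-fold → factor 2
Overall dilution factor = 5 × 10 × 5 × 2 = 500
Stock = 16.0 μM × 500 = 8000 μM = 8.00 mM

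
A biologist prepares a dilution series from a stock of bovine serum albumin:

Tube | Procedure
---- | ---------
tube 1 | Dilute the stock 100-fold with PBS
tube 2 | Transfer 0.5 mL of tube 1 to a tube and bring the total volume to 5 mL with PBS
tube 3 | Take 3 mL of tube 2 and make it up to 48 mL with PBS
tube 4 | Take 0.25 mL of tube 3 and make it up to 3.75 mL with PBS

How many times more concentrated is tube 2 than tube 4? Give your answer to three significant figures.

240

Step 1: 100-fold → factor 100
Step 2: 0.5 mL brought to 5 mL → factor 5/0.5 = 10
Step 3: 3 mL brought to 48 mL → factor 48/3 = 16
Step 4: 0.25 mL brought to 3.75 mL → factor 3.75/0.25 = 15
Dilution factor to tube 2 = 1000; to tube 4 = 2.4 × 10^5
[tube 2]/[tube 4] = (factor to tube 4)/(factor to tube 2) = 2.4 × 10^5/1000 = 240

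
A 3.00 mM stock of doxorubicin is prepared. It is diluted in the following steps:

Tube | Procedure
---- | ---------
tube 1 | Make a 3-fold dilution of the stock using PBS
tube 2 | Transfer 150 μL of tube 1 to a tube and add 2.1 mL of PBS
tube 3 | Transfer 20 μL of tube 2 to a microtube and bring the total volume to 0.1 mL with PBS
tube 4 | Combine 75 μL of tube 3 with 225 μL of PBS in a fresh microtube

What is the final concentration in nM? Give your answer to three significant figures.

Step 1: 3-fold → factor 3
Step 2: 150 μL + 2.1 mL = 2250 μL total → factor 2250/150 = 15
Step 3: 20 μL brought to 0.1 mL → factor 100/20 = 5
Step 4: 75 μL + 225 μL = 300 μL total → factor 300/75 = 4
Overall dilution factor = 3 × 15 × 5 × 4 = 900
Final = 3.00 mM / 900 = 0.003333 mM = 3.33 × 10^3 nM

3.33 × 10^3 nM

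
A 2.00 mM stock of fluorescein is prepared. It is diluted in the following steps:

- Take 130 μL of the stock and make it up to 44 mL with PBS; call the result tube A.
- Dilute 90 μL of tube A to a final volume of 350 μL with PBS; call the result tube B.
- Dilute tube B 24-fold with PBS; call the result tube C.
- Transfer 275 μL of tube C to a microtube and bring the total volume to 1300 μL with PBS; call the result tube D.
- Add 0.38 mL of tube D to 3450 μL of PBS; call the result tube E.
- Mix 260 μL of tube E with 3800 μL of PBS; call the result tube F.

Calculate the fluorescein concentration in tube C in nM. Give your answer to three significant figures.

63.3 nM

Step 1: 130 μL brought to 44 mL → factor 44000/130 = 338.46
Step 2: 90 μL brought to 350 μL → factor 350/90 = 3.8889
Step 3: 24-fold → factor 24
Dilution factor through tube C = 338.46 × 3.8889 × 24 = 31590
[tube C] = 2.00 mM / 31590 = 6.331 × 10^-5 mM = 63.3 nM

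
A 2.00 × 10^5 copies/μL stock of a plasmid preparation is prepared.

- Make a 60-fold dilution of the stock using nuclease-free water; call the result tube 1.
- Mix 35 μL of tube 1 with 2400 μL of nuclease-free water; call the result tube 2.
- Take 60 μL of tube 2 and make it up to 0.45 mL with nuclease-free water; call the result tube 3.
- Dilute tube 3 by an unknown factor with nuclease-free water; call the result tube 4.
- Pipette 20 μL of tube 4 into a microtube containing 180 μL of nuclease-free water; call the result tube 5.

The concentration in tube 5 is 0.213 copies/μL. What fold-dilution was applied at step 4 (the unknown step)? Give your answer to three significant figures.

3.00-fold

Step 1: 60-fold → factor 60
Step 2: 35 μL + 2400 μL = 2435 μL total → factor 2435/35 = 69.571
Step 3: 60 μL brought to 0.45 mL → factor 450/60 = 7.5
Step 4: unknown factor x
Step 5: 20 μL + 180 μL = 200 μL total → factor 200/20 = 10
Product of known-step factors = 3.1307 × 10^5
Overall factor = 2.00 × 10^5 copies/μL / (0.213 copies/μL) = 9.3897 × 10^5
x = 9.3897 × 10^5 / 3.1307 × 10^5 = 3.00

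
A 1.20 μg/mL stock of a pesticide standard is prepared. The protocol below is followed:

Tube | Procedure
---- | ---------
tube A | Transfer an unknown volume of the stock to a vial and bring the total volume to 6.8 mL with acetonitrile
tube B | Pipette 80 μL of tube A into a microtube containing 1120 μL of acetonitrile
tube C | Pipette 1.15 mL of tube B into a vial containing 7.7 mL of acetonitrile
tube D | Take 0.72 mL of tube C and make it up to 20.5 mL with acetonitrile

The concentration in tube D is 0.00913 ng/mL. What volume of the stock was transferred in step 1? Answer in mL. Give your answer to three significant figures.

0.170 mL

Step 1: v brought to 6.8 mL → factor = 6.8 mL/v
Step 2: 80 μL + 1120 μL = 1200 μL total → factor 1200/80 = 15
Step 3: 1.15 mL + 7.7 mL = 8.85 mL total → factor 8.85/1.15 = 7.6957
Step 4: 0.72 mL brought to 20.5 mL → factor 20.5/0.72 = 28.472
Product of known-step factors = 3286.7
Overall factor = 1.20 μg/mL / (0.00913 ng/mL) = 1.3143 × 10^5
Step-1 factor = 1.3143 × 10^5 / 3286.7 = 39.99
v = 6.8 mL / 39.99 = 0.170 mL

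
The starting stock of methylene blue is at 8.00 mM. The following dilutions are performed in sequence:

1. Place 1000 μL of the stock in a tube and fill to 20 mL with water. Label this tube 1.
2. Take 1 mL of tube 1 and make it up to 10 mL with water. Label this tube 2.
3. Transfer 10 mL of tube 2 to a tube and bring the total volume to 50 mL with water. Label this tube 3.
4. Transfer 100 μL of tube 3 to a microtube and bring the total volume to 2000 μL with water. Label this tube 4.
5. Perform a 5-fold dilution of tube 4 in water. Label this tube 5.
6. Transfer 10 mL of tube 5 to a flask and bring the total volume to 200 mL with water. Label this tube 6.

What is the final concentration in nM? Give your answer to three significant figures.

4.00 nM

Step 1: 1000 μL brought to 20 mL → factor 20000/1000 = 20
Step 2: 1 mL brought to 10 mL → factor 10/1 = 10
Step 3: 10 mL brought to 50 mL → factor 50/10 = 5
Step 4: 100 μL brought to 2000 μL → factor 2000/100 = 20
Step 5: 5-fold → factor 5
Step 6: 10 mL brought to 200 mL → factor 200/10 = 20
Overall dilution factor = 20 × 10 × 5 × 20 × 5 × 20 = 2 × 10^6
Final = 8.00 mM / 2 × 10^6 = 4.000 × 10^-6 mM = 4.00 nM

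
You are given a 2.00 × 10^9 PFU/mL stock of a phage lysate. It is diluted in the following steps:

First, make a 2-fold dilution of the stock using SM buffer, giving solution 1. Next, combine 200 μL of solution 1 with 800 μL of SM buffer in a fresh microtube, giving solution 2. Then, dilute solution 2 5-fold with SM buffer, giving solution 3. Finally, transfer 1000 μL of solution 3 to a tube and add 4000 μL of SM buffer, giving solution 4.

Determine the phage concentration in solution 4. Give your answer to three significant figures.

Step 1: 2-fold → factor 2
Step 2: 200 μL + 800 μL = 1000 μL total → factor 1000/200 = 5
Step 3: 5-fold → factor 5
Step 4: 1000 μL + 4000 μL = 5000 μL total → factor 5000/1000 = 5
Overall dilution factor = 2 × 5 × 5 × 5 = 250
Final = 2.00 × 10^9 PFU/mL / 250 = 8.00 × 10^6 PFU/mL

8.00 × 10^6 PFU/mL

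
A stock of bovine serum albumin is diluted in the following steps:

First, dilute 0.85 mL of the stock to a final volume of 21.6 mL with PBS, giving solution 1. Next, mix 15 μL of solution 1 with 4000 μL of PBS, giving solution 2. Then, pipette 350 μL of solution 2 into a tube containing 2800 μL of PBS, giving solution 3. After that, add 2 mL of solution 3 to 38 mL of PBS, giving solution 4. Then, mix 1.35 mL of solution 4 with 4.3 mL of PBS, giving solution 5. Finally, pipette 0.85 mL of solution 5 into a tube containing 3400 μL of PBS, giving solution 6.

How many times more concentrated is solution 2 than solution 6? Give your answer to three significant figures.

Step 1: 0.85 mL brought to 21.6 mL → factor 21.6/0.85 = 25.412
Step 2: 15 μL + 4000 μL = 4015 μL total → factor 4015/15 = 267.67
Step 3: 350 μL + 2800 μL = 3150 μL total → factor 3150/350 = 9
Step 4: 2 mL + 38 mL = 40 mL total → factor 40/2 = 20
Step 5: 1.35 mL + 4.3 mL = 5.65 mL total → factor 5.65/1.35 = 4.1852
Step 6: 0.85 mL + 3400 μL = 4.25 mL total → factor 4.25/0.85 = 5
Dilution factor to solution 2 = 6801.9; to solution 6 = 2.562 × 10^7
[solution 2]/[solution 6] = (factor to solution 6)/(factor to solution 2) = 2.562 × 10^7/6801.9 = 3.77 × 10^3

3.77 × 10^3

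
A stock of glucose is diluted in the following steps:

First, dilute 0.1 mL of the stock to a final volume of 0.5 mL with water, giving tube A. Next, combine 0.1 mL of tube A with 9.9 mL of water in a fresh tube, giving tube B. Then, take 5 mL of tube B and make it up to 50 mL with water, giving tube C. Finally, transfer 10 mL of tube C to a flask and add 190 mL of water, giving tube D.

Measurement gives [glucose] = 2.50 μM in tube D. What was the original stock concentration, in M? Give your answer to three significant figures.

0.250 M

Step 1: 0.1 mL brought to 0.5 mL → factor 0.5/0.1 = 5
Step 2: 0.1 mL + 9.9 mL = 10 mL total → factor 10/0.1 = 100
Step 3: 5 mL brought to 50 mL → factor 50/5 = 10
Step 4: 10 mL + 190 mL = 200 mL total → factor 200/10 = 20
Overall dilution factor = 5 × 100 × 10 × 20 = 1 × 10^5
Stock = 2.50 μM × 1 × 10^5 = 2.500 × 10^5 μM = 0.250 M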